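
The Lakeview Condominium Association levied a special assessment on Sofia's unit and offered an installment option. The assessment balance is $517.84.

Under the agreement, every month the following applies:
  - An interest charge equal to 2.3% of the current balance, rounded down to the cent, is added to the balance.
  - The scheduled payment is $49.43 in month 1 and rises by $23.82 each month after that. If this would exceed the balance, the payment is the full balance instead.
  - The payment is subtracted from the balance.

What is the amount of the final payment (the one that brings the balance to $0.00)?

Month 1: opening $517.84; interest $11.91 → $529.75; payment $49.43; balance $480.32
Month 2: opening $480.32; interest $11.04 → $491.36; payment $73.25; balance $418.11
Month 3: opening $418.11; interest $9.61 → $427.72; payment $97.07; balance $330.65
Month 4: opening $330.65; interest $7.60 → $338.25; payment $120.89; balance $217.36
Month 5: opening $217.36; interest $4.99 → $222.35; payment $144.71; balance $77.64
Month 6: opening $77.64; interest $1.78 → $79.42; payment $79.42; balance $0.00

$79.42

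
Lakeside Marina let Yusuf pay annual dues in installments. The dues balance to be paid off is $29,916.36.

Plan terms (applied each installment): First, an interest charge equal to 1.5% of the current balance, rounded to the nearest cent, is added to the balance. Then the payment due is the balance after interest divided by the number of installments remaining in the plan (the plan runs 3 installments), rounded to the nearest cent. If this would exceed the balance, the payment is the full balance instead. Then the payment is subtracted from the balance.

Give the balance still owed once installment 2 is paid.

$10,273.53

Installment 1: $29,916.36 +$448.75 interest = $30,365.11; pay $10,121.70 → $20,243.41
Installment 2: $20,243.41 +$303.65 interest = $20,547.06; pay $10,273.53 → $10,273.53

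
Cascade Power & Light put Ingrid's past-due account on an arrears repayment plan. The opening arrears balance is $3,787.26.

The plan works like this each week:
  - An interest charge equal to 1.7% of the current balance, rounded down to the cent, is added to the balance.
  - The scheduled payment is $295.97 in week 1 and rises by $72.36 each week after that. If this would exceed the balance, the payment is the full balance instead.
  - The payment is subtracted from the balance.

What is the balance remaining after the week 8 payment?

Week 1: opening $3,787.26; interest $64.38 → $3,851.64; payment $295.97; balance $3,555.67
Week 2: opening $3,555.67; interest $60.44 → $3,616.11; payment $368.33; balance $3,247.78
Week 3: opening $3,247.78; interest $55.21 → $3,302.99; payment $440.69; balance $2,862.30
Week 4: opening $2,862.30; interest $48.65 → $2,910.95; payment $513.05; balance $2,397.90
Week 5: opening $2,397.90; interest $40.76 → $2,438.66; payment $585.41; balance $1,853.25
Week 6: opening $1,853.25; interest $31.50 → $1,884.75; payment $657.77; balance $1,226.98
Week 7: opening $1,226.98; interest $20.85 → $1,247.83; payment $730.13; balance $517.70
Week 8: opening $517.70; interest $8.80 → $526.50; payment $526.50; balance $0.00

$0.00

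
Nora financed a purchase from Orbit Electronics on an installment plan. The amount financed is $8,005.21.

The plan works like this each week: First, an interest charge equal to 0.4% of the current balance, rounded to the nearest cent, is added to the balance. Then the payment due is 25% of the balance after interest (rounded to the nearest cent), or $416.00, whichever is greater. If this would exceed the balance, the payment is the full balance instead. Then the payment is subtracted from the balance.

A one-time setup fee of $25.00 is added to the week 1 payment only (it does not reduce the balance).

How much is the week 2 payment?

Week 1: opening $8,005.21; interest $32.02 → $8,037.23; payment $2,009.31 (+ $25.00 fee); balance $6,027.92
Week 2: opening $6,027.92; interest $24.11 → $6,052.03; payment $1,513.01; balance $4,539.02

$1,513.01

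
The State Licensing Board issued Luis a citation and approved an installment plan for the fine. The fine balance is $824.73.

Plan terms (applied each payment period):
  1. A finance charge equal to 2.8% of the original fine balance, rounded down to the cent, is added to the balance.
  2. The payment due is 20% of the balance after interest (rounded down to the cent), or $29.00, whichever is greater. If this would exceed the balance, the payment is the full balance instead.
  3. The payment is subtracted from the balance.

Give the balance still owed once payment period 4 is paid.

# | Opening | Interest | Payment | End bal
1 | $824.73 | $23.09 | $169.56 | $678.26
2 | $678.26 | $23.09 | $140.27 | $561.08
3 | $561.08 | $23.09 | $116.83 | $467.34
4 | $467.34 | $23.09 | $98.08 | $392.35

$392.35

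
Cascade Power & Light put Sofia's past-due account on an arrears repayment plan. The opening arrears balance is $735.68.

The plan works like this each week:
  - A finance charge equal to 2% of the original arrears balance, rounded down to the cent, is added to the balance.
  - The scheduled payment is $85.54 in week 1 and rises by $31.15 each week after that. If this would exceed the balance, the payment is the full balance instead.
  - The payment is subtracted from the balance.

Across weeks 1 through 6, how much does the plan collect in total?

$823.94

Week 1: $735.68 +$14.71 interest = $750.39; pay $85.54 → $664.85
Week 2: $664.85 +$14.71 interest = $679.56; pay $116.69 → $562.87
Week 3: $562.87 +$14.71 interest = $577.58; pay $147.84 → $429.74
Week 4: $429.74 +$14.71 interest = $444.45; pay $178.99 → $265.46
Week 5: $265.46 +$14.71 interest = $280.17; pay $210.14 → $70.03
Week 6: $70.03 +$14.71 interest = $84.74; pay $84.74 → $0.00
Total paid: $823.94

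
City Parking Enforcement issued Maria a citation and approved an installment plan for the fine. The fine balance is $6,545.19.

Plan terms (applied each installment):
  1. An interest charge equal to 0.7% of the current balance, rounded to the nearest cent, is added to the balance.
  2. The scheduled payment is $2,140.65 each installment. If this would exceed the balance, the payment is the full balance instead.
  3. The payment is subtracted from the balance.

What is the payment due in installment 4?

Installment 1: $6,545.19 +$45.82 interest = $6,591.01; pay $2,140.65 → $4,450.36
Installment 2: $4,450.36 +$31.15 interest = $4,481.51; pay $2,140.65 → $2,340.86
Installment 3: $2,340.86 +$16.39 interest = $2,357.25; pay $2,140.65 → $216.60
Installment 4: $216.60 +$1.52 interest = $218.12; pay $218.12 → $0.00

$218.12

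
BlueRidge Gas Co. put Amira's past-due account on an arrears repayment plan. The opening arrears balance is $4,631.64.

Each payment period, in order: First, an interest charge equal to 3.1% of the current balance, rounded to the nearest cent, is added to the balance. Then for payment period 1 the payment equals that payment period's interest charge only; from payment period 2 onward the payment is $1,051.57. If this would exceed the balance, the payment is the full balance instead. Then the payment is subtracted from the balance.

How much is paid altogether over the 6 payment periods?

# | Opening | Interest | Payment | End bal
1 | $4,631.64 | $143.58 | $143.58 | $4,631.64
2 | $4,631.64 | $143.58 | $1,051.57 | $3,723.65
3 | $3,723.65 | $115.43 | $1,051.57 | $2,787.51
4 | $2,787.51 | $86.41 | $1,051.57 | $1,822.35
5 | $1,822.35 | $56.49 | $1,051.57 | $827.27
6 | $827.27 | $25.65 | $852.92 | $0.00
Total paid: $5,202.78

$5,202.78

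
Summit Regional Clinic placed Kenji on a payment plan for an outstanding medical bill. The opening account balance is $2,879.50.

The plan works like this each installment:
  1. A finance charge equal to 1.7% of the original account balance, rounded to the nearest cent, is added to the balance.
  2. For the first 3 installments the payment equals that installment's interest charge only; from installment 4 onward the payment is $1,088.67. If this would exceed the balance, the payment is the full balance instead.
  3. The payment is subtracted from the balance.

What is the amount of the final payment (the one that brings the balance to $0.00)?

$849.01

Installment 1: opening $2,879.50; interest $48.95 → $2,928.45; payment $48.95; balance $2,879.50
Installment 2: opening $2,879.50; interest $48.95 → $2,928.45; payment $48.95; balance $2,879.50
Installment 3: opening $2,879.50; interest $48.95 → $2,928.45; payment $48.95; balance $2,879.50
Installment 4: opening $2,879.50; interest $48.95 → $2,928.45; payment $1,088.67; balance $1,839.78
Installment 5: opening $1,839.78; interest $48.95 → $1,888.73; payment $1,088.67; balance $800.06
Installment 6: opening $800.06; interest $48.95 → $849.01; payment $849.01; balance $0.00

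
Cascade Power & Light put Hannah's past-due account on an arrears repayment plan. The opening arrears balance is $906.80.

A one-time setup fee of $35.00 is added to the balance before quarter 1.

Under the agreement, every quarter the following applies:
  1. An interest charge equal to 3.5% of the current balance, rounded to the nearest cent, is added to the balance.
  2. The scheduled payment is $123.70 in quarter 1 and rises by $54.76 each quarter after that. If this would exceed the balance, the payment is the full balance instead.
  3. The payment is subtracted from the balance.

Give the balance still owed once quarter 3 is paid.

# | Opening | Interest | Payment | End bal
1 | $941.80 | $32.96 | $123.70 | $851.06
2 | $851.06 | $29.79 | $178.46 | $702.39
3 | $702.39 | $24.58 | $233.22 | $493.75

$493.75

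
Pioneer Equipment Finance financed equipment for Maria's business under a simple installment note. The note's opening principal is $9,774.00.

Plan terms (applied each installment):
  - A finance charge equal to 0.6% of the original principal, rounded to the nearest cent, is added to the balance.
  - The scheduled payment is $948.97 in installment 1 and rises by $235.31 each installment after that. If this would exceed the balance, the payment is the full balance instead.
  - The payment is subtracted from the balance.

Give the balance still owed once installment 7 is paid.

Installment 1: $9,774.00 +$58.64 interest = $9,832.64; pay $948.97 → $8,883.67
Installment 2: $8,883.67 +$58.64 interest = $8,942.31; pay $1,184.28 → $7,758.03
Installment 3: $7,758.03 +$58.64 interest = $7,816.67; pay $1,419.59 → $6,397.08
Installment 4: $6,397.08 +$58.64 interest = $6,455.72; pay $1,654.90 → $4,800.82
Installment 5: $4,800.82 +$58.64 interest = $4,859.46; pay $1,890.21 → $2,969.25
Installment 6: $2,969.25 +$58.64 interest = $3,027.89; pay $2,125.52 → $902.37
Installment 7: $902.37 +$58.64 interest = $961.01; pay $961.01 → $0.00

$0.00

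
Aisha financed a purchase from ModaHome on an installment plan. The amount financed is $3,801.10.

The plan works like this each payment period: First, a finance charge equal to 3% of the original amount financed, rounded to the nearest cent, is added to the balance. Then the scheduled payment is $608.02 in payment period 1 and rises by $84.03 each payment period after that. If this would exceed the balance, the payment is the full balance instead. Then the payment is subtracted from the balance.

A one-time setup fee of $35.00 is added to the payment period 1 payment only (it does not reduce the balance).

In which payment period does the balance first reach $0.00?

6

Payment period 1: $3,801.10 +$114.03 interest = $3,915.13; pay $608.02 (+ $35.00 fee) → $3,307.11
Payment period 2: $3,307.11 +$114.03 interest = $3,421.14; pay $692.05 → $2,729.09
Payment period 3: $2,729.09 +$114.03 interest = $2,843.12; pay $776.08 → $2,067.04
Payment period 4: $2,067.04 +$114.03 interest = $2,181.07; pay $860.11 → $1,320.96
Payment period 5: $1,320.96 +$114.03 interest = $1,434.99; pay $944.14 → $490.85
Payment period 6: $490.85 +$114.03 interest = $604.88; pay $604.88 → $0.00
Balance reaches $0.00 in payment period 6.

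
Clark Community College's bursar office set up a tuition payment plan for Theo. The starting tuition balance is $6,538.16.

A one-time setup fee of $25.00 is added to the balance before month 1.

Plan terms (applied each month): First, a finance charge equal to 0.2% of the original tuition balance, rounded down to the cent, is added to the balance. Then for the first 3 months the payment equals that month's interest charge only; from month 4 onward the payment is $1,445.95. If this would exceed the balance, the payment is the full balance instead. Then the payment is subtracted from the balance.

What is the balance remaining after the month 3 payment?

$6,563.16

Month 1: $6,563.16 +$13.07 interest = $6,576.23; pay $13.07 → $6,563.16
Month 2: $6,563.16 +$13.07 interest = $6,576.23; pay $13.07 → $6,563.16
Month 3: $6,563.16 +$13.07 interest = $6,576.23; pay $13.07 → $6,563.16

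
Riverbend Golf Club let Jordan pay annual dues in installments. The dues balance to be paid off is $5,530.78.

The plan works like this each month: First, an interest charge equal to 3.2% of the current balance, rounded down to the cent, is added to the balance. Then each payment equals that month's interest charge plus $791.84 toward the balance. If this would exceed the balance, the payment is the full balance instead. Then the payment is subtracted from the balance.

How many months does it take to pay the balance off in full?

7

Month 1: $5,530.78 +$176.98 interest = $5,707.76; pay $968.82 → $4,738.94
Month 2: $4,738.94 +$151.64 interest = $4,890.58; pay $943.48 → $3,947.10
Month 3: $3,947.10 +$126.30 interest = $4,073.40; pay $918.14 → $3,155.26
Month 4: $3,155.26 +$100.96 interest = $3,256.22; pay $892.80 → $2,363.42
Month 5: $2,363.42 +$75.62 interest = $2,439.04; pay $867.46 → $1,571.58
Month 6: $1,571.58 +$50.29 interest = $1,621.87; pay $842.13 → $779.74
Month 7: $779.74 +$24.95 interest = $804.69; pay $804.69 → $0.00
Balance reaches $0.00 in month 7.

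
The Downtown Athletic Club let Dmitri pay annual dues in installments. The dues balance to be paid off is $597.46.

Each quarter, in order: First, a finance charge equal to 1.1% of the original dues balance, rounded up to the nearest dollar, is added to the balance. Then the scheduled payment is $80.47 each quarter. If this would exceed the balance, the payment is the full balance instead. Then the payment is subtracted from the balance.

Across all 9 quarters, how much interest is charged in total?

$63.00

Quarter 1: $597.46 +$7.00 interest = $604.46; pay $80.47 → $523.99
Quarter 2: $523.99 +$7.00 interest = $530.99; pay $80.47 → $450.52
Quarter 3: $450.52 +$7.00 interest = $457.52; pay $80.47 → $377.05
Quarter 4: $377.05 +$7.00 interest = $384.05; pay $80.47 → $303.58
Quarter 5: $303.58 +$7.00 interest = $310.58; pay $80.47 → $230.11
Quarter 6: $230.11 +$7.00 interest = $237.11; pay $80.47 → $156.64
Quarter 7: $156.64 +$7.00 interest = $163.64; pay $80.47 → $83.17
Quarter 8: $83.17 +$7.00 interest = $90.17; pay $80.47 → $9.70
Quarter 9: $9.70 +$7.00 interest = $16.70; pay $16.70 → $0.00
Total interest: $7.00 + $7.00 + $7.00 + $7.00 + $7.00 + $7.00 + $7.00 + $7.00 + $7.00 = $63.00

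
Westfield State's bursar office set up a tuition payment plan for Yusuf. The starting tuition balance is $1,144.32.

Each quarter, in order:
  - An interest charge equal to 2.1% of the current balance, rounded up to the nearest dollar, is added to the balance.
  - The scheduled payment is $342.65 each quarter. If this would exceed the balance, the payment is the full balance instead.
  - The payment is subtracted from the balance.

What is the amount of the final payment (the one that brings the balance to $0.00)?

Quarter 1: $1,144.32 +$25.00 interest = $1,169.32; pay $342.65 → $826.67
Quarter 2: $826.67 +$18.00 interest = $844.67; pay $342.65 → $502.02
Quarter 3: $502.02 +$11.00 interest = $513.02; pay $342.65 → $170.37
Quarter 4: $170.37 +$4.00 interest = $174.37; pay $174.37 → $0.00

$174.37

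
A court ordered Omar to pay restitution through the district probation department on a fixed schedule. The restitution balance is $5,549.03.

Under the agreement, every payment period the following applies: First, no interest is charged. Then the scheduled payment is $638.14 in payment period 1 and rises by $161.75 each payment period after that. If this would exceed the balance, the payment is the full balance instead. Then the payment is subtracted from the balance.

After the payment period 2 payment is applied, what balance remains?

Payment period 1: $5,549.03 − $638.14 → $4,910.89
Payment period 2: $4,910.89 − $799.89 → $4,111.00

$4,111.00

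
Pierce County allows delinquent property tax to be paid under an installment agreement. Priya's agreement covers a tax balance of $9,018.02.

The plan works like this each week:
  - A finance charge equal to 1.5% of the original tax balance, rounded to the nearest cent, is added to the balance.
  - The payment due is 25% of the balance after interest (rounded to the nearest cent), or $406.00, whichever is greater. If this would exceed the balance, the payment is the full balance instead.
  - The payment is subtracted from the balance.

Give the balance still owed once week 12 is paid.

Week 1: $9,018.02 +$135.27 interest = $9,153.29; pay $2,288.32 → $6,864.97
Week 2: $6,864.97 +$135.27 interest = $7,000.24; pay $1,750.06 → $5,250.18
Week 3: $5,250.18 +$135.27 interest = $5,385.45; pay $1,346.36 → $4,039.09
Week 4: $4,039.09 +$135.27 interest = $4,174.36; pay $1,043.59 → $3,130.77
Week 5: $3,130.77 +$135.27 interest = $3,266.04; pay $816.51 → $2,449.53
Week 6: $2,449.53 +$135.27 interest = $2,584.80; pay $646.20 → $1,938.60
Week 7: $1,938.60 +$135.27 interest = $2,073.87; pay $518.47 → $1,555.40
Week 8: $1,555.40 +$135.27 interest = $1,690.67; pay $422.67 → $1,268.00
Week 9: $1,268.00 +$135.27 interest = $1,403.27; pay $406.00 → $997.27
Week 10: $997.27 +$135.27 interest = $1,132.54; pay $406.00 → $726.54
Week 11: $726.54 +$135.27 interest = $861.81; pay $406.00 → $455.81
Week 12: $455.81 +$135.27 interest = $591.08; pay $406.00 → $185.08

$185.08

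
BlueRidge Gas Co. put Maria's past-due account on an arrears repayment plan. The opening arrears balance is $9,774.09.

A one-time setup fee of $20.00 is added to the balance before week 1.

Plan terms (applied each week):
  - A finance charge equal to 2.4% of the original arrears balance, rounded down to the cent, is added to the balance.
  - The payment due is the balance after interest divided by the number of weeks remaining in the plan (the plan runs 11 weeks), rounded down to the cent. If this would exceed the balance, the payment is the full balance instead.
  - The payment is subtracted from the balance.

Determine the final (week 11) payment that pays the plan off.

$1,598.75

Week 1: $9,794.09 +$234.57 interest = $10,028.66; pay $911.69 → $9,116.97
Week 2: $9,116.97 +$234.57 interest = $9,351.54; pay $935.15 → $8,416.39
Week 3: $8,416.39 +$234.57 interest = $8,650.96; pay $961.21 → $7,689.75
Week 4: $7,689.75 +$234.57 interest = $7,924.32; pay $990.54 → $6,933.78
Week 5: $6,933.78 +$234.57 interest = $7,168.35; pay $1,024.05 → $6,144.30
Week 6: $6,144.30 +$234.57 interest = $6,378.87; pay $1,063.14 → $5,315.73
Week 7: $5,315.73 +$234.57 interest = $5,550.30; pay $1,110.06 → $4,440.24
Week 8: $4,440.24 +$234.57 interest = $4,674.81; pay $1,168.70 → $3,506.11
Week 9: $3,506.11 +$234.57 interest = $3,740.68; pay $1,246.89 → $2,493.79
Week 10: $2,493.79 +$234.57 interest = $2,728.36; pay $1,364.18 → $1,364.18
Week 11: $1,364.18 +$234.57 interest = $1,598.75; pay $1,598.75 → $0.00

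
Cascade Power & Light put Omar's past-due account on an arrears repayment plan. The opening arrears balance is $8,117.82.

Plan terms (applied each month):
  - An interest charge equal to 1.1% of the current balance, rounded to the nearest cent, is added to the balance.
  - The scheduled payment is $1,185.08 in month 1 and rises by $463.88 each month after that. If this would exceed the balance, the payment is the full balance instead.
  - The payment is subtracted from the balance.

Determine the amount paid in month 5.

$867.52

Month 1: $8,117.82 +$89.30 interest = $8,207.12; pay $1,185.08 → $7,022.04
Month 2: $7,022.04 +$77.24 interest = $7,099.28; pay $1,648.96 → $5,450.32
Month 3: $5,450.32 +$59.95 interest = $5,510.27; pay $2,112.84 → $3,397.43
Month 4: $3,397.43 +$37.37 interest = $3,434.80; pay $2,576.72 → $858.08
Month 5: $858.08 +$9.44 interest = $867.52; pay $867.52 → $0.00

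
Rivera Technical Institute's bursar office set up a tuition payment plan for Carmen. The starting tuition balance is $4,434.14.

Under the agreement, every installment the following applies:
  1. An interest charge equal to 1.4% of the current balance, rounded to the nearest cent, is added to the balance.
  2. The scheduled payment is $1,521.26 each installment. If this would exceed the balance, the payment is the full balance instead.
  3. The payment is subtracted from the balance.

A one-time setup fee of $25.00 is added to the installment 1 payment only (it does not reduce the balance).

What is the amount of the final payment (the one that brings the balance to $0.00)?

Installment 1: opening $4,434.14; interest $62.08 → $4,496.22; payment $1,521.26 (+ $25.00 fee); balance $2,974.96
Installment 2: opening $2,974.96; interest $41.65 → $3,016.61; payment $1,521.26; balance $1,495.35
Installment 3: opening $1,495.35; interest $20.93 → $1,516.28; payment $1,516.28; balance $0.00

$1,516.28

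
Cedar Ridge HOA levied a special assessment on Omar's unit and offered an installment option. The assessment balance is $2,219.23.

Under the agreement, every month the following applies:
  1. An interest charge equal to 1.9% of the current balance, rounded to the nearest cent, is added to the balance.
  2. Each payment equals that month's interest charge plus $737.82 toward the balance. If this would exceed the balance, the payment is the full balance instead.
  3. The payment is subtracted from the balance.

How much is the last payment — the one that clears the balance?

Month 1: $2,219.23 +$42.17 interest = $2,261.40; pay $779.99 → $1,481.41
Month 2: $1,481.41 +$28.15 interest = $1,509.56; pay $765.97 → $743.59
Month 3: $743.59 +$14.13 interest = $757.72; pay $751.95 → $5.77
Month 4: $5.77 +$0.11 interest = $5.88; pay $5.88 → $0.00

$5.88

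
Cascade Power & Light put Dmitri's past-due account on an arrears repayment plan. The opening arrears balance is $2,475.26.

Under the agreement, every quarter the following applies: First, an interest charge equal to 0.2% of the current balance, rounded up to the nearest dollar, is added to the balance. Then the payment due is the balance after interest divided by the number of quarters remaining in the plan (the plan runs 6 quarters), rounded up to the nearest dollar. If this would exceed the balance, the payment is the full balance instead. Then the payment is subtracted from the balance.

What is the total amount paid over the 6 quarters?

Quarter 1: $2,475.26 +$5.00 interest = $2,480.26; pay $414.00 → $2,066.26
Quarter 2: $2,066.26 +$5.00 interest = $2,071.26; pay $415.00 → $1,656.26
Quarter 3: $1,656.26 +$4.00 interest = $1,660.26; pay $416.00 → $1,244.26
Quarter 4: $1,244.26 +$3.00 interest = $1,247.26; pay $416.00 → $831.26
Quarter 5: $831.26 +$2.00 interest = $833.26; pay $417.00 → $416.26
Quarter 6: $416.26 +$1.00 interest = $417.26; pay $417.26 → $0.00
Total paid: $2,495.26

$2,495.26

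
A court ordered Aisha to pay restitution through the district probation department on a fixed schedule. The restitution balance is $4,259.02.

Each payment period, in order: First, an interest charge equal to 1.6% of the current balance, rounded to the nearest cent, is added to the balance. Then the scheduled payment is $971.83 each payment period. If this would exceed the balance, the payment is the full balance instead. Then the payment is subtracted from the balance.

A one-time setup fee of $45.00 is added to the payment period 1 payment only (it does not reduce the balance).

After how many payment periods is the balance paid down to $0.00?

5

Payment period 1: $4,259.02 +$68.14 interest = $4,327.16; pay $971.83 (+ $45.00 fee) → $3,355.33
Payment period 2: $3,355.33 +$53.69 interest = $3,409.02; pay $971.83 → $2,437.19
Payment period 3: $2,437.19 +$39.00 interest = $2,476.19; pay $971.83 → $1,504.36
Payment period 4: $1,504.36 +$24.07 interest = $1,528.43; pay $971.83 → $556.60
Payment period 5: $556.60 +$8.91 interest = $565.51; pay $565.51 → $0.00
Balance reaches $0.00 in payment period 5.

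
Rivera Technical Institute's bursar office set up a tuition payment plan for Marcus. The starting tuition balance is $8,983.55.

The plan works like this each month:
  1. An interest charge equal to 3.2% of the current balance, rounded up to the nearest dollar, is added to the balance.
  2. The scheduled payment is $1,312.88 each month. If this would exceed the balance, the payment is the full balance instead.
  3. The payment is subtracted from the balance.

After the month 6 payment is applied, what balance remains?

$2,319.27

Month 1: opening $8,983.55; interest $288.00 → $9,271.55; payment $1,312.88; balance $7,958.67
Month 2: opening $7,958.67; interest $255.00 → $8,213.67; payment $1,312.88; balance $6,900.79
Month 3: opening $6,900.79; interest $221.00 → $7,121.79; payment $1,312.88; balance $5,808.91
Month 4: opening $5,808.91; interest $186.00 → $5,994.91; payment $1,312.88; balance $4,682.03
Month 5: opening $4,682.03; interest $150.00 → $4,832.03; payment $1,312.88; balance $3,519.15
Month 6: opening $3,519.15; interest $113.00 → $3,632.15; payment $1,312.88; balance $2,319.27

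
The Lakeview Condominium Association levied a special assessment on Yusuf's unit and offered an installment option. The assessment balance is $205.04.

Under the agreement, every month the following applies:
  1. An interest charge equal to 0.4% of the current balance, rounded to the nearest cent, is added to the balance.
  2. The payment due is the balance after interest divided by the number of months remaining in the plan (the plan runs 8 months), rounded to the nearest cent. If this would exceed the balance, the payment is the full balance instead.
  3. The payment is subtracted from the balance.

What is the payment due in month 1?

$25.73

Month 1: $205.04 +$0.82 interest = $205.86; pay $25.73 → $180.13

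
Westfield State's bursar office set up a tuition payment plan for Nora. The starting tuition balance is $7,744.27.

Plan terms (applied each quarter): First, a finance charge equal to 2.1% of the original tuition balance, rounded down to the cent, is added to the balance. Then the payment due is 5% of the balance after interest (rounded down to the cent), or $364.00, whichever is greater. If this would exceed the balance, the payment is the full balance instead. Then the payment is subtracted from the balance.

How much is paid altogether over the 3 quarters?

$1,151.69

# | Opening | Interest | Payment | End bal
1 | $7,744.27 | $162.62 | $395.34 | $7,511.55
2 | $7,511.55 | $162.62 | $383.70 | $7,290.47
3 | $7,290.47 | $162.62 | $372.65 | $7,080.44
Total paid: $1,151.69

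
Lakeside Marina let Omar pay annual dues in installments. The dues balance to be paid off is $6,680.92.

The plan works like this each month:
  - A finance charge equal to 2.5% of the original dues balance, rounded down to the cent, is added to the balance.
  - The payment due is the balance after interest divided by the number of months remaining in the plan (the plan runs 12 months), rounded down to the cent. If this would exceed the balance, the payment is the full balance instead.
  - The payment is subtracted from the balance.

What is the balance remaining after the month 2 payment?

Month 1: opening $6,680.92; interest $167.02 → $6,847.94; payment $570.66; balance $6,277.28
Month 2: opening $6,277.28; interest $167.02 → $6,444.30; payment $585.84; balance $5,858.46

$5,858.46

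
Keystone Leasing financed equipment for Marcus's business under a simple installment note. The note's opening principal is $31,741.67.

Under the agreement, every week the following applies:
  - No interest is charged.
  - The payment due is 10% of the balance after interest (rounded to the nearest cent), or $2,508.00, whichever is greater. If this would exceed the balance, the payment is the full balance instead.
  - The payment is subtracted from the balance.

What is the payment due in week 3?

$2,571.08

Week 1: opening $31,741.67; payment $3,174.17; balance $28,567.50
Week 2: opening $28,567.50; payment $2,856.75; balance $25,710.75
Week 3: opening $25,710.75; payment $2,571.08; balance $23,139.67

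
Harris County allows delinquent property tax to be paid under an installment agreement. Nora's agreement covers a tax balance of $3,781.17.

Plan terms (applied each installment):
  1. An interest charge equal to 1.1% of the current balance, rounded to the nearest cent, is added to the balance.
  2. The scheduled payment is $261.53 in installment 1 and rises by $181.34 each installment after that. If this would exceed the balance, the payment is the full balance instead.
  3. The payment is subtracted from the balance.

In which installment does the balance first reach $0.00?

# | Opening | Interest | Payment | End bal
1 | $3,781.17 | $41.59 | $261.53 | $3,561.23
2 | $3,561.23 | $39.17 | $442.87 | $3,157.53
3 | $3,157.53 | $34.73 | $624.21 | $2,568.05
4 | $2,568.05 | $28.25 | $805.55 | $1,790.75
5 | $1,790.75 | $19.70 | $986.89 | $823.56
6 | $823.56 | $9.06 | $832.62 | $0.00
Balance reaches $0.00 in installment 6.

6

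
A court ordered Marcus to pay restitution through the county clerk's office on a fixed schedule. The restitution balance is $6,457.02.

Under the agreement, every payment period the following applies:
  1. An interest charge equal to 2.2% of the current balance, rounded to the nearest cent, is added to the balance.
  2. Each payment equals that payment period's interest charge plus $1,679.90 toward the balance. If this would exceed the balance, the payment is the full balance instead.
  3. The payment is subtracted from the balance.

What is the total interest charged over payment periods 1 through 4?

# | Opening | Interest | Payment | End bal
1 | $6,457.02 | $142.05 | $1,821.95 | $4,777.12
2 | $4,777.12 | $105.10 | $1,785.00 | $3,097.22
3 | $3,097.22 | $68.14 | $1,748.04 | $1,417.32
4 | $1,417.32 | $31.18 | $1,448.50 | $0.00
Total interest: $142.05 + $105.10 + $68.14 + $31.18 = $346.47

$346.47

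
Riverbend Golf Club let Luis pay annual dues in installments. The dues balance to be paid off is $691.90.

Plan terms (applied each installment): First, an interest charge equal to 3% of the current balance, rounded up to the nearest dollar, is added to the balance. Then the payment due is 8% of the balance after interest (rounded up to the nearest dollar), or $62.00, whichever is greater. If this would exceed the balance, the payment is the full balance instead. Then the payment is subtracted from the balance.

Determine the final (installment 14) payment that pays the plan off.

Installment 1: opening $691.90; interest $21.00 → $712.90; payment $62.00; balance $650.90
Installment 2: opening $650.90; interest $20.00 → $670.90; payment $62.00; balance $608.90
Installment 3: opening $608.90; interest $19.00 → $627.90; payment $62.00; balance $565.90
Installment 4: opening $565.90; interest $17.00 → $582.90; payment $62.00; balance $520.90
Installment 5: opening $520.90; interest $16.00 → $536.90; payment $62.00; balance $474.90
Installment 6: opening $474.90; interest $15.00 → $489.90; payment $62.00; balance $427.90
Installment 7: opening $427.90; interest $13.00 → $440.90; payment $62.00; balance $378.90
Installment 8: opening $378.90; interest $12.00 → $390.90; payment $62.00; balance $328.90
Installment 9: opening $328.90; interest $10.00 → $338.90; payment $62.00; balance $276.90
Installment 10: opening $276.90; interest $9.00 → $285.90; payment $62.00; balance $223.90
Installment 11: opening $223.90; interest $7.00 → $230.90; payment $62.00; balance $168.90
Installment 12: opening $168.90; interest $6.00 → $174.90; payment $62.00; balance $112.90
Installment 13: opening $112.90; interest $4.00 → $116.90; payment $62.00; balance $54.90
Installment 14: opening $54.90; interest $2.00 → $56.90; payment $56.90; balance $0.00

$56.90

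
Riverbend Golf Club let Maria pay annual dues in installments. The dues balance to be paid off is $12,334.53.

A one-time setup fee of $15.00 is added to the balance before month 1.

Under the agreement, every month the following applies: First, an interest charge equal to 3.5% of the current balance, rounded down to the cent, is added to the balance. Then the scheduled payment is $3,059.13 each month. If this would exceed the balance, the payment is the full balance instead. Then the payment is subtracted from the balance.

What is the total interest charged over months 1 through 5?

$1,208.99

Month 1: opening $12,349.53; interest $432.23 → $12,781.76; payment $3,059.13; balance $9,722.63
Month 2: opening $9,722.63; interest $340.29 → $10,062.92; payment $3,059.13; balance $7,003.79
Month 3: opening $7,003.79; interest $245.13 → $7,248.92; payment $3,059.13; balance $4,189.79
Month 4: opening $4,189.79; interest $146.64 → $4,336.43; payment $3,059.13; balance $1,277.30
Month 5: opening $1,277.30; interest $44.70 → $1,322.00; payment $1,322.00; balance $0.00
Total interest: $432.23 + $340.29 + $245.13 + $146.64 + $44.70 = $1,208.99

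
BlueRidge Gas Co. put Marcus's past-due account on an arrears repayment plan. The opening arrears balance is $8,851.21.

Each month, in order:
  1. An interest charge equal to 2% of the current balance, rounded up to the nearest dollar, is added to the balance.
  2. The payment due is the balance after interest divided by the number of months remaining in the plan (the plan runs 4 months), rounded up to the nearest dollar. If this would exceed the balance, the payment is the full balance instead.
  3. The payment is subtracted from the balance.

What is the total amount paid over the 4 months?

Month 1: opening $8,851.21; interest $178.00 → $9,029.21; payment $2,258.00; balance $6,771.21
Month 2: opening $6,771.21; interest $136.00 → $6,907.21; payment $2,303.00; balance $4,604.21
Month 3: opening $4,604.21; interest $93.00 → $4,697.21; payment $2,349.00; balance $2,348.21
Month 4: opening $2,348.21; interest $47.00 → $2,395.21; payment $2,395.21; balance $0.00
Total paid: $9,305.21

$9,305.21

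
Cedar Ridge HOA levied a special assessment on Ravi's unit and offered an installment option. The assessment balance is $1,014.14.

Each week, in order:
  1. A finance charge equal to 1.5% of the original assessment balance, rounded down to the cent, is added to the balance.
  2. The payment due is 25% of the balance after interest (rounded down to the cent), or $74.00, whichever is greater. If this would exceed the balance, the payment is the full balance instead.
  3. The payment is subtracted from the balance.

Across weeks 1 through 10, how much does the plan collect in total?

# | Opening | Interest | Payment | End bal
1 | $1,014.14 | $15.21 | $257.33 | $772.02
2 | $772.02 | $15.21 | $196.80 | $590.43
3 | $590.43 | $15.21 | $151.41 | $454.23
4 | $454.23 | $15.21 | $117.36 | $352.08
5 | $352.08 | $15.21 | $91.82 | $275.47
6 | $275.47 | $15.21 | $74.00 | $216.68
7 | $216.68 | $15.21 | $74.00 | $157.89
8 | $157.89 | $15.21 | $74.00 | $99.10
9 | $99.10 | $15.21 | $74.00 | $40.31
10 | $40.31 | $15.21 | $55.52 | $0.00
Total paid: $1,166.24

$1,166.24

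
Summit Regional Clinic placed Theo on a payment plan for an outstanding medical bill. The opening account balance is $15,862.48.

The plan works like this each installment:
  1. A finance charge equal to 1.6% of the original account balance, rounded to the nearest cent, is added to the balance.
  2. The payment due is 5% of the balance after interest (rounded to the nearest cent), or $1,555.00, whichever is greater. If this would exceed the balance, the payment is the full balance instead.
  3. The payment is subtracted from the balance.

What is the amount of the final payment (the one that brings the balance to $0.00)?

$501.88

Installment 1: opening $15,862.48; interest $253.80 → $16,116.28; payment $1,555.00; balance $14,561.28
Installment 2: opening $14,561.28; interest $253.80 → $14,815.08; payment $1,555.00; balance $13,260.08
Installment 3: opening $13,260.08; interest $253.80 → $13,513.88; payment $1,555.00; balance $11,958.88
Installment 4: opening $11,958.88; interest $253.80 → $12,212.68; payment $1,555.00; balance $10,657.68
Installment 5: opening $10,657.68; interest $253.80 → $10,911.48; payment $1,555.00; balance $9,356.48
Installment 6: opening $9,356.48; interest $253.80 → $9,610.28; payment $1,555.00; balance $8,055.28
Installment 7: opening $8,055.28; interest $253.80 → $8,309.08; payment $1,555.00; balance $6,754.08
Installment 8: opening $6,754.08; interest $253.80 → $7,007.88; payment $1,555.00; balance $5,452.88
Installment 9: opening $5,452.88; interest $253.80 → $5,706.68; payment $1,555.00; balance $4,151.68
Installment 10: opening $4,151.68; interest $253.80 → $4,405.48; payment $1,555.00; balance $2,850.48
Installment 11: opening $2,850.48; interest $253.80 → $3,104.28; payment $1,555.00; balance $1,549.28
Installment 12: opening $1,549.28; interest $253.80 → $1,803.08; payment $1,555.00; balance $248.08
Installment 13: opening $248.08; interest $253.80 → $501.88; payment $501.88; balance $0.00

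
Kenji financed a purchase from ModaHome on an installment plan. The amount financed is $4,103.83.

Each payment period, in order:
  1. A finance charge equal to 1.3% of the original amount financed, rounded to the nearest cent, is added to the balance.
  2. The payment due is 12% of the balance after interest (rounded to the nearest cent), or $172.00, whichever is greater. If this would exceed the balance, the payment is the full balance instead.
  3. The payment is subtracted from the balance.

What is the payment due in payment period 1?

Payment period 1: opening $4,103.83; interest $53.35 → $4,157.18; payment $498.86; balance $3,658.32

$498.86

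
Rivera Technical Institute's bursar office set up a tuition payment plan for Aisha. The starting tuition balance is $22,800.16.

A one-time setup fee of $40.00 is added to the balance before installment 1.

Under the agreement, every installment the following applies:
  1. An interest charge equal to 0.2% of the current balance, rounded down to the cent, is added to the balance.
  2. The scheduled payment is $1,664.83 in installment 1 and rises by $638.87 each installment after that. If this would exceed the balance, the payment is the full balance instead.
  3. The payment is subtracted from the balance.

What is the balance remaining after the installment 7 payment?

$0.00

Installment 1: $22,840.16 +$45.68 interest = $22,885.84; pay $1,664.83 → $21,221.01
Installment 2: $21,221.01 +$42.44 interest = $21,263.45; pay $2,303.70 → $18,959.75
Installment 3: $18,959.75 +$37.91 interest = $18,997.66; pay $2,942.57 → $16,055.09
Installment 4: $16,055.09 +$32.11 interest = $16,087.20; pay $3,581.44 → $12,505.76
Installment 5: $12,505.76 +$25.01 interest = $12,530.77; pay $4,220.31 → $8,310.46
Installment 6: $8,310.46 +$16.62 interest = $8,327.08; pay $4,859.18 → $3,467.90
Installment 7: $3,467.90 +$6.93 interest = $3,474.83; pay $3,474.83 → $0.00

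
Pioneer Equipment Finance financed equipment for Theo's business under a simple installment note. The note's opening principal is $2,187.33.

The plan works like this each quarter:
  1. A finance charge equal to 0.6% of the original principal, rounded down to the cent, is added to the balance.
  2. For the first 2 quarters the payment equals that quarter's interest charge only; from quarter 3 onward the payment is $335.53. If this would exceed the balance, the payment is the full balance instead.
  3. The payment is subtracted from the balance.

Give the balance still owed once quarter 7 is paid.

$575.28

Quarter 1: opening $2,187.33; interest $13.12 → $2,200.45; payment $13.12; balance $2,187.33
Quarter 2: opening $2,187.33; interest $13.12 → $2,200.45; payment $13.12; balance $2,187.33
Quarter 3: opening $2,187.33; interest $13.12 → $2,200.45; payment $335.53; balance $1,864.92
Quarter 4: opening $1,864.92; interest $13.12 → $1,878.04; payment $335.53; balance $1,542.51
Quarter 5: opening $1,542.51; interest $13.12 → $1,555.63; payment $335.53; balance $1,220.10
Quarter 6: opening $1,220.10; interest $13.12 → $1,233.22; payment $335.53; balance $897.69
Quarter 7: opening $897.69; interest $13.12 → $910.81; payment $335.53; balance $575.28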